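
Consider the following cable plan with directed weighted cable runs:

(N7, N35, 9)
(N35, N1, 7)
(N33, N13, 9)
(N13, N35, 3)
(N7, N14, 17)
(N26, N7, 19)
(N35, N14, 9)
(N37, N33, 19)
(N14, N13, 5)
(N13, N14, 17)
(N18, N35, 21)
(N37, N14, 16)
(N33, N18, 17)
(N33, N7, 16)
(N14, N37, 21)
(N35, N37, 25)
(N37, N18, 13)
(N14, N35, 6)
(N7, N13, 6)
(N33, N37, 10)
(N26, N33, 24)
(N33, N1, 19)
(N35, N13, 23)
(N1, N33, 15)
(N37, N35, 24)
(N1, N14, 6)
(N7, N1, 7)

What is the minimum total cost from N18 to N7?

59

Running Dijkstra from N18:
N18: 0
N35: 21  (via N18)
N1: 28  (via N35)
N14: 30  (via N35)
N13: 35  (via N14)
N33: 43  (via N1)
N37: 46  (via N35)
N7: 59  (via N33)
Shortest route: N18 → N35 → N1 → N33 → N7 = 59.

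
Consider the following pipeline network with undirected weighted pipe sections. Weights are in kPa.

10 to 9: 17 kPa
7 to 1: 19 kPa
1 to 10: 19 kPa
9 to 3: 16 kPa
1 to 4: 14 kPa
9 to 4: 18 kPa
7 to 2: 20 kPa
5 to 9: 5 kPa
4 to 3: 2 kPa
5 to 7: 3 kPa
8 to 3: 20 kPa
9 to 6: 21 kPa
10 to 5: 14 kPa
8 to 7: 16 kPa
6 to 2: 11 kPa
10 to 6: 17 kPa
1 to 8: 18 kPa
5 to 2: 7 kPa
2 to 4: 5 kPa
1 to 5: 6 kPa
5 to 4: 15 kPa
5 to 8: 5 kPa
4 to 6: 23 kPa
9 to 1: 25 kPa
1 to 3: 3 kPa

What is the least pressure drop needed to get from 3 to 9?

14 kPa

Settle nodes by increasing distance from 3:
3: 0
4: 2  (via 3)
1: 3  (via 3)
2: 7  (via 4)
5: 9  (via 1)
7: 12  (via 5)
8: 14  (via 5)
9: 14  (via 5)
Shortest route: 3 → 1 → 5 → 9 = 14 kPa.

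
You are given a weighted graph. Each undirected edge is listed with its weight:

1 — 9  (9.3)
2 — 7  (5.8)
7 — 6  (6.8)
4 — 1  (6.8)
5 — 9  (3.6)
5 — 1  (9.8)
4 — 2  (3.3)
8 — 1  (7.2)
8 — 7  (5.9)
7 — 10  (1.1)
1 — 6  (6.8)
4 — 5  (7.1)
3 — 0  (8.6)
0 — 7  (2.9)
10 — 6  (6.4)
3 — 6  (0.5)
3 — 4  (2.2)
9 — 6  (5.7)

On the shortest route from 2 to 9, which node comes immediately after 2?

4

Candidate routes:
2 - 4 - 5 - 9: 3.3+7.1+3.6 = 14
2 - 4 - 3 - 6 - 9: 3.3+2.2+0.5+5.7 = 11.7
Cheapest is 2 - 4 - 3 - 6 - 9 at 11.7.
So from 2 the first move is to 4.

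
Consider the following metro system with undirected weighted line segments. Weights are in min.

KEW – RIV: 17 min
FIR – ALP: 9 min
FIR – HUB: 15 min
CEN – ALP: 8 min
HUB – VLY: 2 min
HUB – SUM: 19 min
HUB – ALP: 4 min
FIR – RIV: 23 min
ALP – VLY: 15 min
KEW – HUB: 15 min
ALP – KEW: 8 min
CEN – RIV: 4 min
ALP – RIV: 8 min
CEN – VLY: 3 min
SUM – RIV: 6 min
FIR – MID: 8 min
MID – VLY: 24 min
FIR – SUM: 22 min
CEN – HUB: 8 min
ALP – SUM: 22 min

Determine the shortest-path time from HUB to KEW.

Enumerating some paths:
HUB - KEW: 15 = 15
HUB - VLY - CEN - ALP - KEW: 2+3+8+8 = 21
HUB - ALP - KEW: 4+8 = 12
The minimum is 12 min via HUB - ALP - KEW.

12 min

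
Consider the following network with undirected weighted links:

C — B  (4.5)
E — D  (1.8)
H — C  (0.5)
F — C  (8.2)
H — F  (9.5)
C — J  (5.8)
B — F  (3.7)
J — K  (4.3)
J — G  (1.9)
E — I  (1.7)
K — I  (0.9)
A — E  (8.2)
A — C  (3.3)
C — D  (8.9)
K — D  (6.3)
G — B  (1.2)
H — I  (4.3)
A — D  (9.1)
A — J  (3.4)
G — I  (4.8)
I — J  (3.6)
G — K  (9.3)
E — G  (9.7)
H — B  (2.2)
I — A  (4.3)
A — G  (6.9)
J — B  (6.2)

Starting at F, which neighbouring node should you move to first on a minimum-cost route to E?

B

Candidate routes:
F–B–H–I–E: 3.7+2.2+4.3+1.7 = 11.9
F–B–G–I–E: 3.7+1.2+4.8+1.7 = 11.4
The minimum is 11.4 via F–B–G–I–E.
So from F the first move is to B.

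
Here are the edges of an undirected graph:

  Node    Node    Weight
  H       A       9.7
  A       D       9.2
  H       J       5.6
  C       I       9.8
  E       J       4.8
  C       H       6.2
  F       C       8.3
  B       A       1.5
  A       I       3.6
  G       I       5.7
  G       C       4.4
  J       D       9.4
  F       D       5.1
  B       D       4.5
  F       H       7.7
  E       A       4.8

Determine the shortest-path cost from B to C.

14.9

Enumerating some paths:
B - A - H - C: 1.5+9.7+6.2 = 17.4
B - A - I - C: 1.5+3.6+9.8 = 14.9
B - A - I - G - C: 1.5+3.6+5.7+4.4 = 15.2
B - D - F - C: 4.5+5.1+8.3 = 17.9
Cheapest is B - A - I - C at 14.9.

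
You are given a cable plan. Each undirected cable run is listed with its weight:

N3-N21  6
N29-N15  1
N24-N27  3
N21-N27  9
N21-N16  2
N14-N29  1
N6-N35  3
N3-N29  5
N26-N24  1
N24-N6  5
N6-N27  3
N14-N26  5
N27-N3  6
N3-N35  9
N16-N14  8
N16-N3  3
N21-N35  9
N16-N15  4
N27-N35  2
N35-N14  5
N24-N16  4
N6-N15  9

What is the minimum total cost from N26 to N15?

7

Candidate routes:
N26 → N24 → N16 → N15: 1+4+4 = 9
N26 → N24 → N27 → N35 → N14 → N29 → N15: 1+3+2+5+1+1 = 13
N26 → N14 → N29 → N15: 5+1+1 = 7
Cheapest is N26 → N14 → N29 → N15 at 7.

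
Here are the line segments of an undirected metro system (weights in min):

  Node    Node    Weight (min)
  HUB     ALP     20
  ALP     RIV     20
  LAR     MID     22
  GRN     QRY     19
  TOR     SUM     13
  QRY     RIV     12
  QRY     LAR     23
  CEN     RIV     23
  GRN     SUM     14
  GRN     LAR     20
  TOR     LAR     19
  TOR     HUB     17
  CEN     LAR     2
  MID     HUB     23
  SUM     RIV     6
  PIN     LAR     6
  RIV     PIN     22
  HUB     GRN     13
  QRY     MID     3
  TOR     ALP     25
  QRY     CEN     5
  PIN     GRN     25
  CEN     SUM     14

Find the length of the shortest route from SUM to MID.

21 min

Shortest distances from SUM:
SUM: 0
RIV: 6  (via SUM)
TOR: 13  (via SUM)
CEN: 14  (via SUM)
GRN: 14  (via SUM)
LAR: 16  (via CEN)
QRY: 18  (via RIV)
MID: 21  (via QRY)
Shortest route: SUM–RIV–QRY–MID = 21 min.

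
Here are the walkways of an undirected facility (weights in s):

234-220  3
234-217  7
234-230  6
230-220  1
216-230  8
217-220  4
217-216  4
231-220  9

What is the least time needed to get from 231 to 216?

17 s

Compare a few routes:
231–220–230–216: 9+1+8 = 18
231–220–234–217–216: 9+3+7+4 = 23
231–220–217–216: 9+4+4 = 17
231–220–234–230–216: 9+3+6+8 = 26
Cheapest is 231–220–217–216 at 17 s.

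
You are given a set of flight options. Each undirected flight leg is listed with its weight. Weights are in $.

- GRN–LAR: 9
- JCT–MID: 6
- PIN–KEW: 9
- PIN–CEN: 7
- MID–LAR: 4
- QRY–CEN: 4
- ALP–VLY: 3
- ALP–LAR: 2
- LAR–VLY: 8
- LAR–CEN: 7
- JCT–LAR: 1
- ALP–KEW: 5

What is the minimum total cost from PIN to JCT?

$15

Enumerating some paths:
PIN → KEW → ALP → LAR → JCT: 9+5+2+1 = 17
PIN → CEN → LAR → JCT: 7+7+1 = 15
Cheapest is PIN → CEN → LAR → JCT at $15.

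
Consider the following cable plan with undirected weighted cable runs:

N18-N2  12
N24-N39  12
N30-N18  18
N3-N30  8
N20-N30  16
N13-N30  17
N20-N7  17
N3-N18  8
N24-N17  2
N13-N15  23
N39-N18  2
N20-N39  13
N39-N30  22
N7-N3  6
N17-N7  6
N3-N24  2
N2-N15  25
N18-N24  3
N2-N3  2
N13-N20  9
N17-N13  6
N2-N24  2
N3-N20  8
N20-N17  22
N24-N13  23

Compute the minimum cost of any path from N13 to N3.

10

Enumerating some paths:
N13–N17–N24–N2–N3: 6+2+2+2 = 12
N13–N20–N3: 9+8 = 17
N13–N17–N24–N3: 6+2+2 = 10
The minimum is 10 via N13–N17–N24–N3.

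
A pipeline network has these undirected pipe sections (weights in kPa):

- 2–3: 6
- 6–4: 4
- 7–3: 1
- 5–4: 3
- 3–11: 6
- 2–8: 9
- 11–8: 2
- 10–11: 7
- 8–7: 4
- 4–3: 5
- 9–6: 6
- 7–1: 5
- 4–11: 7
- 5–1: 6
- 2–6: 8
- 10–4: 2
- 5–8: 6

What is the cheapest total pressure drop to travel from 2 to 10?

Settle nodes by increasing distance from 2:
2: 0
3: 6  (via 2)
7: 7  (via 3)
6: 8  (via 2)
8: 9  (via 2)
4: 11  (via 3)
11: 11  (via 8)
1: 12  (via 7)
10: 13  (via 4)
Shortest route: 2 → 3 → 4 → 10 = 13 kPa.

13 kPa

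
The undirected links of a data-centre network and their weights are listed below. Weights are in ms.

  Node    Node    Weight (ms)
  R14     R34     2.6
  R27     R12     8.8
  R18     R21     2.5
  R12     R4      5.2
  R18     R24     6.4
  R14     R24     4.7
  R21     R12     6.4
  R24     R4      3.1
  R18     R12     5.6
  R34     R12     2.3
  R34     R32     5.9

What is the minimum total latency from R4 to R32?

13.4 ms

Shortest distances from R4:
R4: 0
R24: 3.1  (via R4)
R12: 5.2  (via R4)
R34: 7.5  (via R12)
R14: 7.8  (via R24)
R18: 9.5  (via R24)
R21: 11.6  (via R12)
R32: 13.4  (via R34)
Shortest route: R4–R12–R34–R32 = 13.4 ms.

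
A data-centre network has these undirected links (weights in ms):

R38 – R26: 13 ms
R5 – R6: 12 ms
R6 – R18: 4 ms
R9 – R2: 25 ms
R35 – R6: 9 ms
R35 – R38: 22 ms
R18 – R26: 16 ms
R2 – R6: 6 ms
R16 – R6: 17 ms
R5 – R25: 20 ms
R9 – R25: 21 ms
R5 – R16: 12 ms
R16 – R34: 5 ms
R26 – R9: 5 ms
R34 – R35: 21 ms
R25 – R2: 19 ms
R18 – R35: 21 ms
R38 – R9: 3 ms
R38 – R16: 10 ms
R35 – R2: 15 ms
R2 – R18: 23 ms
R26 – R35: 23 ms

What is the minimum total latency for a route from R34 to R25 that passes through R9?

39 ms

Best R34 to R9: R34–R16–R38–R9 costing 18
Best R9 to R25: R9–R25 costing 21
Total via R9: 18 + 21 = 39 ms.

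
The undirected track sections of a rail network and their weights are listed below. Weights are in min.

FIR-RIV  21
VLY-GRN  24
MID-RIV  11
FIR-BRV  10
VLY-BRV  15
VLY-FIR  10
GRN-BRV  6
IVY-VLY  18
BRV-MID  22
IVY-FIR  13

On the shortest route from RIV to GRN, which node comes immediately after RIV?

Compare a few routes:
RIV - MID - BRV - GRN: 11+22+6 = 39
RIV - FIR - VLY - BRV - GRN: 21+10+15+6 = 52
RIV - FIR - BRV - GRN: 21+10+6 = 37
The minimum is 37 min via RIV - FIR - BRV - GRN.
So from RIV the first move is to FIR.

FIR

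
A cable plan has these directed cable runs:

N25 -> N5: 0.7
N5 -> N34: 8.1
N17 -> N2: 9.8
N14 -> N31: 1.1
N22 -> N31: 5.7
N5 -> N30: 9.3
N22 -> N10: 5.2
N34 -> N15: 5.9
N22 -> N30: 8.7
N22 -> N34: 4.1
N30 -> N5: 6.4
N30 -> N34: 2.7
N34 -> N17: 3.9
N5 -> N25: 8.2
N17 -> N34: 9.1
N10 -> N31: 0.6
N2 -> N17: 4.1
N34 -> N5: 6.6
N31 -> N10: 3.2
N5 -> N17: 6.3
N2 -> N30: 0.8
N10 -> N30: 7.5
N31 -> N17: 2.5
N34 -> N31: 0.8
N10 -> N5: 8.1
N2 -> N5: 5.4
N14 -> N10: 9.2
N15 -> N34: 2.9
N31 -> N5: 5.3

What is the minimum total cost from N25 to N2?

16.8

Compare a few routes:
N25–N5–N30–N34–N31–N17–N2: 0.7+9.3+2.7+0.8+2.5+9.8 = 25.8
N25–N5–N17–N2: 0.7+6.3+9.8 = 16.8
N25–N5–N34–N17–N2: 0.7+8.1+3.9+9.8 = 22.5
N25–N5–N34–N31–N17–N2: 0.7+8.1+0.8+2.5+9.8 = 21.9
Cheapest is N25–N5–N17–N2 at 16.8.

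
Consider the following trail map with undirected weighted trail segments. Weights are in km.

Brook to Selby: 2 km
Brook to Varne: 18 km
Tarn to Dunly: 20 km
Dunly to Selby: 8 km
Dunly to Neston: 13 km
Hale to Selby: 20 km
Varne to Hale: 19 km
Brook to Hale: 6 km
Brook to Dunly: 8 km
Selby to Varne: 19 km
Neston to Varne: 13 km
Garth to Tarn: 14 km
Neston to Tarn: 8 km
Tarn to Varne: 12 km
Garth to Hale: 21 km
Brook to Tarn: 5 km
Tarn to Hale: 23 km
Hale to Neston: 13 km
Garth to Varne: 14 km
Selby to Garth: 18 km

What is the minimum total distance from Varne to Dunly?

25 km

Enumerating some paths:
Varne–Tarn–Brook–Dunly: 12+5+8 = 25
Varne–Brook–Dunly: 18+8 = 26
Varne–Neston–Dunly: 13+13 = 26
The minimum is 25 km via Varne–Tarn–Brook–Dunly.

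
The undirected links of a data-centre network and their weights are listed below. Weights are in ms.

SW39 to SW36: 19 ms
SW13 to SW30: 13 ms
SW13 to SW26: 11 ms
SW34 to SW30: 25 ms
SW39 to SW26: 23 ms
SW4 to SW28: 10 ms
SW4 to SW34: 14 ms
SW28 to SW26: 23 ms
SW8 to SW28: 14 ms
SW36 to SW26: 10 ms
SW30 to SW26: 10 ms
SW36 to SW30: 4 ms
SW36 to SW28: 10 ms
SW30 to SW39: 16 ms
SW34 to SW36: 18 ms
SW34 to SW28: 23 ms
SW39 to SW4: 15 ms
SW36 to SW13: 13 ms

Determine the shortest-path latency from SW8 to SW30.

Compare a few routes:
SW8 → SW28 → SW36 → SW30: 14+10+4 = 28
SW8 → SW28 → SW36 → SW26 → SW30: 14+10+10+10 = 44
Cheapest is SW8 → SW28 → SW36 → SW30 at 28 ms.

28 ms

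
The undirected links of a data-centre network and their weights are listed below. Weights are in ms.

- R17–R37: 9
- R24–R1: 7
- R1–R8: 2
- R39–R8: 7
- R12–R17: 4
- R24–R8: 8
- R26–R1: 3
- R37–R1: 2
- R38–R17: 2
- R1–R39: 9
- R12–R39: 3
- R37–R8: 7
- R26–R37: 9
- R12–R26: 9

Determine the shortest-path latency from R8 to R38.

Shortest distances from R8:
R8: 0
R1: 2  (via R8)
R37: 4  (via R1)
R26: 5  (via R1)
R39: 7  (via R8)
R24: 8  (via R8)
R12: 10  (via R39)
R17: 13  (via R37)
R38: 15  (via R17)
Shortest route: R8 → R1 → R37 → R17 → R38 = 15 ms.

15 ms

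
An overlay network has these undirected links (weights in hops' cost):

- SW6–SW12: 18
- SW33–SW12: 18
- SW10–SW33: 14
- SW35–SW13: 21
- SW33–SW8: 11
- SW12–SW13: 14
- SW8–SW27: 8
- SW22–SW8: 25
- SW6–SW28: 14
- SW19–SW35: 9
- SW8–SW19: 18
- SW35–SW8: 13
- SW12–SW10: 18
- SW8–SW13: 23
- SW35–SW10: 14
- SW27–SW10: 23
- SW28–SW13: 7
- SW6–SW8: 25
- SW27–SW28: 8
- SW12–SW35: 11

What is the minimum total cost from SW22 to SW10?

50 hops' cost

Compare a few routes:
SW22 → SW8 → SW27 → SW10: 25+8+23 = 56
SW22 → SW8 → SW33 → SW10: 25+11+14 = 50
SW22 → SW8 → SW19 → SW35 → SW10: 25+18+9+14 = 66
SW22 → SW8 → SW35 → SW10: 25+13+14 = 52
The minimum is 50 hops' cost via SW22 → SW8 → SW33 → SW10.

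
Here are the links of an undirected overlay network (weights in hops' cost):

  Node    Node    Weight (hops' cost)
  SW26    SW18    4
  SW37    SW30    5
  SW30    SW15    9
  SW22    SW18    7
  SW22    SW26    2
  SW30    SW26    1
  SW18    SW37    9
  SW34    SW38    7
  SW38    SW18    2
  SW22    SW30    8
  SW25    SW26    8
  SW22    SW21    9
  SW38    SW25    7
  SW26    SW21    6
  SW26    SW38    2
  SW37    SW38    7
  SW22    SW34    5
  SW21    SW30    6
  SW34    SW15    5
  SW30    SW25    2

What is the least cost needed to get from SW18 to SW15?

Running Dijkstra from SW18:
SW18: 0
SW38: 2  (via SW18)
SW26: 4  (via SW18)
SW30: 5  (via SW26)
SW22: 6  (via SW26)
SW25: 7  (via SW30)
SW34: 9  (via SW38)
SW37: 9  (via SW18)
SW21: 10  (via SW26)
SW15: 14  (via SW30)
Shortest route: SW18–SW26–SW30–SW15 = 14 hops' cost.

14 hops' cost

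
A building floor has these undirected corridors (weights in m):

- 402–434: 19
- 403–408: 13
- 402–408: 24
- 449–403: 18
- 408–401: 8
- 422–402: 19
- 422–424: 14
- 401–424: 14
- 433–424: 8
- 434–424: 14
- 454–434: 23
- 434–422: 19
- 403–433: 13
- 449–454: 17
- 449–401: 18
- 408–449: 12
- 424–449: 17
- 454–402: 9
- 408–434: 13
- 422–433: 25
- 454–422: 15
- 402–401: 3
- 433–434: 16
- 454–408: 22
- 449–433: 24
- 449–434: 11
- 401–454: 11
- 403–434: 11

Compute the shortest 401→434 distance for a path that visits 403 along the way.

32 m

Shortest 401→403: 401 → 408 → 403 = 21
Shortest 403→434: 403 → 434 = 11
Total via 403: 21 + 11 = 32 m.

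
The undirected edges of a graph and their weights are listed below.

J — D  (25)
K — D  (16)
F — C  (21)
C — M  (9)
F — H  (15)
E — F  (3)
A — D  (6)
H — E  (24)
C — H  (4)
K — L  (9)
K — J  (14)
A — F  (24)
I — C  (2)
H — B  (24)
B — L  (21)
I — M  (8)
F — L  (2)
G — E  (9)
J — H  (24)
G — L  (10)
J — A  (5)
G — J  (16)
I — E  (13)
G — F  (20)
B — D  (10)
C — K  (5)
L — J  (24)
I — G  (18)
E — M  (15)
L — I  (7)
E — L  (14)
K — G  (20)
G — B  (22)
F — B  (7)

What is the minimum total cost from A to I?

Settle nodes by increasing distance from A:
A: 0
J: 5  (via A)
D: 6  (via A)
B: 16  (via D)
K: 19  (via J)
G: 21  (via J)
F: 23  (via B)
C: 24  (via K)
L: 25  (via F)
E: 26  (via F)
I: 26  (via C)
Shortest route: A–J–K–C–I = 26.

26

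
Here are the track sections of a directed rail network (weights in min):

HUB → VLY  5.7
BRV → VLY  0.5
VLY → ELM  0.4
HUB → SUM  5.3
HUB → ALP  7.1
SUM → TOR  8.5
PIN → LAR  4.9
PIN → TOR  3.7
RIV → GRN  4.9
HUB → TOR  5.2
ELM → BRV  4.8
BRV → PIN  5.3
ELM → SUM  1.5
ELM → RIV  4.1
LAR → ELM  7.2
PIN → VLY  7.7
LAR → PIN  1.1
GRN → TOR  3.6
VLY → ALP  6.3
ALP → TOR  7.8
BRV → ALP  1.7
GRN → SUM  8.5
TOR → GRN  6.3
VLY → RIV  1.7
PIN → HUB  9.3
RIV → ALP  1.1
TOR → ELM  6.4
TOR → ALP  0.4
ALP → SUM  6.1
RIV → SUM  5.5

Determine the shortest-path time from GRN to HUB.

Candidate routes:
GRN → TOR → ELM → BRV → PIN → HUB: 3.6+6.4+4.8+5.3+9.3 = 29.4
GRN → SUM → TOR → ELM → BRV → PIN → HUB: 8.5+8.5+6.4+4.8+5.3+9.3 = 42.8
The minimum is 29.4 min via GRN → TOR → ELM → BRV → PIN → HUB.

29.4 min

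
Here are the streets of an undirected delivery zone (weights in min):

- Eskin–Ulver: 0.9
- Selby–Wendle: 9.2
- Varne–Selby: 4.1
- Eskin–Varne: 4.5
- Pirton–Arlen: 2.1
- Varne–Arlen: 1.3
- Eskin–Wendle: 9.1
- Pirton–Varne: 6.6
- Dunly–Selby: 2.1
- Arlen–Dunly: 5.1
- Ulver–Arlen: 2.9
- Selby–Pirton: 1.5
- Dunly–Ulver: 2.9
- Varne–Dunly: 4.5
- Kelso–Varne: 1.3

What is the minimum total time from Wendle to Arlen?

12.8 min

Candidate routes:
Wendle–Selby–Pirton–Arlen: 9.2+1.5+2.1 = 12.8
Wendle–Eskin–Ulver–Arlen: 9.1+0.9+2.9 = 12.9
Wendle–Selby–Varne–Arlen: 9.2+4.1+1.3 = 14.6
The minimum is 12.8 min via Wendle–Selby–Pirton–Arlen.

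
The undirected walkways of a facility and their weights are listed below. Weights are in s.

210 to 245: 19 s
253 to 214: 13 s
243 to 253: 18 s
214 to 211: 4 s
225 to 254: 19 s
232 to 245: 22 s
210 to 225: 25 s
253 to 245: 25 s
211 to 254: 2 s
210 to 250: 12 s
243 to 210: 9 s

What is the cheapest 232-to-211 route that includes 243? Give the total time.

85 s

Best 232 to 243: 232–245–210–243 costing 50
Shortest 243→211: 243–253–214–211 = 35
Total via 243: 50 + 35 = 85 s.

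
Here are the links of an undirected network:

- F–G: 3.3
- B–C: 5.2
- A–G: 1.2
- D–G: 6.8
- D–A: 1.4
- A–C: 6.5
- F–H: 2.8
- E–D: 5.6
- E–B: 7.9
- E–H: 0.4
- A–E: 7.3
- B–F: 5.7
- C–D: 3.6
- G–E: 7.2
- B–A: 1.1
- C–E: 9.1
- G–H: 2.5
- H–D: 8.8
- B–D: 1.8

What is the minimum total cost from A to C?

Shortest distances from A:
A: 0
B: 1.1  (via A)
G: 1.2  (via A)
D: 1.4  (via A)
H: 3.7  (via G)
E: 4.1  (via H)
F: 4.5  (via G)
C: 5  (via D)
Shortest route: A → D → C = 5.

5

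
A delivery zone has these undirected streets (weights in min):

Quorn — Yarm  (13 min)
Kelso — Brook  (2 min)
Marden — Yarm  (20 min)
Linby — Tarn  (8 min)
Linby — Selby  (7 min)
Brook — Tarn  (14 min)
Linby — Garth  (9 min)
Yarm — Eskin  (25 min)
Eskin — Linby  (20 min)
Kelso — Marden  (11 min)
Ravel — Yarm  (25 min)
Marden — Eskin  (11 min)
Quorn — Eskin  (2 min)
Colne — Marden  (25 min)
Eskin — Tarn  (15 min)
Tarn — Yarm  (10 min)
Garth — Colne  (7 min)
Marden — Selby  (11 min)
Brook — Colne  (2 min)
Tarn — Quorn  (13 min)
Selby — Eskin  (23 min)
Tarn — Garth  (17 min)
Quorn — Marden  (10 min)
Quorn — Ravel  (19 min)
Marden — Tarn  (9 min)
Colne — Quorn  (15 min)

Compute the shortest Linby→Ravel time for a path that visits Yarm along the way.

Best Linby to Yarm: Linby → Tarn → Yarm costing 18
Best Yarm to Ravel: Yarm → Ravel costing 25
Total via Yarm: 18 + 25 = 43 min.

43 min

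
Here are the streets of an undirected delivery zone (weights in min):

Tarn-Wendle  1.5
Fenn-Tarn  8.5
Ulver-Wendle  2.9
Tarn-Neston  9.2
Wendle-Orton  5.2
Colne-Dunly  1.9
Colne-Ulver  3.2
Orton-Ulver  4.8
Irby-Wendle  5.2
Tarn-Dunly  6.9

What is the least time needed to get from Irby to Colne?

Settle nodes by increasing distance from Irby:
Irby: 0
Wendle: 5.2  (via Irby)
Tarn: 6.7  (via Wendle)
Ulver: 8.1  (via Wendle)
Orton: 10.4  (via Wendle)
Colne: 11.3  (via Ulver)
Shortest route: Irby → Wendle → Ulver → Colne = 11.3 min.

11.3 min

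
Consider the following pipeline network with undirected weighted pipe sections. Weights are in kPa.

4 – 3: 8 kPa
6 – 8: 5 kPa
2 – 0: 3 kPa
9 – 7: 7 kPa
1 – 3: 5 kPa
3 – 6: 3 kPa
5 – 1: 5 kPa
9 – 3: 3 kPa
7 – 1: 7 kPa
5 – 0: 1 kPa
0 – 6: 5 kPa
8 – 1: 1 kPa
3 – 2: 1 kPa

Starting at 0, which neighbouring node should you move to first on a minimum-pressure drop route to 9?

Compare a few routes:
0 - 6 - 3 - 9: 5+3+3 = 11
0 - 2 - 3 - 9: 3+1+3 = 7
The minimum is 7 kPa via 0 - 2 - 3 - 9.
So from 0 the first move is to 2.

2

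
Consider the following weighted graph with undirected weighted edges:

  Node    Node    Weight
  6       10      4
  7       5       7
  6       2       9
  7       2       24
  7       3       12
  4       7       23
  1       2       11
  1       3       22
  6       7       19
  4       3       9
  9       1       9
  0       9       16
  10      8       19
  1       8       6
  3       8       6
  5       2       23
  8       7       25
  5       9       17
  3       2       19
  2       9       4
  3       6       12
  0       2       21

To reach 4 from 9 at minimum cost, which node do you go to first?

Candidate routes:
9 - 1 - 8 - 3 - 4: 9+6+6+9 = 30
9 - 2 - 3 - 4: 4+19+9 = 32
Cheapest is 9 - 1 - 8 - 3 - 4 at 30.
So from 9 the first move is to 1.

1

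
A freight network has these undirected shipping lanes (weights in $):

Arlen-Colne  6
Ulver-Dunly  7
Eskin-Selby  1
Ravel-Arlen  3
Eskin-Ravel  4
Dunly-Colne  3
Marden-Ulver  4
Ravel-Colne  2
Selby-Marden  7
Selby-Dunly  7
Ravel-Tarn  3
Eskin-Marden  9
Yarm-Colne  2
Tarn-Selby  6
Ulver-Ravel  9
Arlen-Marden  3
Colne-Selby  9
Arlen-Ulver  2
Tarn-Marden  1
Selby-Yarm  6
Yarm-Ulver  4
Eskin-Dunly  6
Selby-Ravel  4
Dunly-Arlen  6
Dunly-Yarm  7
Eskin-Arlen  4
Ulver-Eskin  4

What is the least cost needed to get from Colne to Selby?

Compare a few routes:
Colne - Ravel - Eskin - Selby: 2+4+1 = 7
Colne - Yarm - Selby: 2+6 = 8
Colne - Ravel - Selby: 2+4 = 6
Cheapest is Colne - Ravel - Selby at $6.

$6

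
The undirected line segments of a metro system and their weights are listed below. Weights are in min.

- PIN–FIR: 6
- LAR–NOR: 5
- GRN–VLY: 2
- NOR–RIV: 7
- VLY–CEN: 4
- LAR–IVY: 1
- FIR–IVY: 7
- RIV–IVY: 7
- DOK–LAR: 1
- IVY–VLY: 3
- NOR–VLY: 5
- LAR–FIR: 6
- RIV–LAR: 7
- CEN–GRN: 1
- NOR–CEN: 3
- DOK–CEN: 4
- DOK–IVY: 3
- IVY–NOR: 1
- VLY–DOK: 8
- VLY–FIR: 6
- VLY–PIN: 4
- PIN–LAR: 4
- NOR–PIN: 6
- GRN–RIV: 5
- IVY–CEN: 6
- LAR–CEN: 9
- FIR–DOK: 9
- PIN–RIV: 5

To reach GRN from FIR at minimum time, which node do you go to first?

Enumerating some paths:
FIR–PIN–VLY–GRN: 6+4+2 = 12
FIR–VLY–GRN: 6+2 = 8
FIR–VLY–CEN–GRN: 6+4+1 = 11
Cheapest is FIR–VLY–GRN at 8 min.
So from FIR the first move is to VLY.

VLY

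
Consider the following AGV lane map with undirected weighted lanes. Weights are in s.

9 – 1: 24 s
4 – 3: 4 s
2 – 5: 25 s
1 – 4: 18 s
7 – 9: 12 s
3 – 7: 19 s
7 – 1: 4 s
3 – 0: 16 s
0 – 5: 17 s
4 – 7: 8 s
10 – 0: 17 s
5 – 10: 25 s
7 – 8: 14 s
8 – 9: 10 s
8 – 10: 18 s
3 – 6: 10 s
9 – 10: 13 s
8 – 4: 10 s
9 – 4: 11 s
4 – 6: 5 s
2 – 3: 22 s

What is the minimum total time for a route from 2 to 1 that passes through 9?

Shortest 2→9: 2–3–4–9 = 37
Shortest 9→1: 9–7–1 = 16
Total via 9: 37 + 16 = 53 s.

53 s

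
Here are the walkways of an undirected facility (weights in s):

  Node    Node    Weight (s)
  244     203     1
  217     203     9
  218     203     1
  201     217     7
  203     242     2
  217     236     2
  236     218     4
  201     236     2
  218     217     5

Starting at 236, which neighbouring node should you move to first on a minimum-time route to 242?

218

Enumerating some paths:
236 → 218 → 203 → 242: 4+1+2 = 7
236 → 217 → 218 → 203 → 242: 2+5+1+2 = 10
The minimum is 7 s via 236 → 218 → 203 → 242.
So from 236 the first move is to 218.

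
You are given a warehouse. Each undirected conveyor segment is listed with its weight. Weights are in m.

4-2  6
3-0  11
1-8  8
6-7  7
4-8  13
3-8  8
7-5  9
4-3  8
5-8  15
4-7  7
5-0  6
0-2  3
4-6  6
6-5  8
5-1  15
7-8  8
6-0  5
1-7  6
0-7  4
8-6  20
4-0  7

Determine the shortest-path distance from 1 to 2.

Enumerating some paths:
1 - 7 - 0 - 2: 6+4+3 = 13
1 - 7 - 4 - 2: 6+7+6 = 19
1 - 7 - 6 - 0 - 2: 6+7+5+3 = 21
The minimum is 13 m via 1 - 7 - 0 - 2.

13 m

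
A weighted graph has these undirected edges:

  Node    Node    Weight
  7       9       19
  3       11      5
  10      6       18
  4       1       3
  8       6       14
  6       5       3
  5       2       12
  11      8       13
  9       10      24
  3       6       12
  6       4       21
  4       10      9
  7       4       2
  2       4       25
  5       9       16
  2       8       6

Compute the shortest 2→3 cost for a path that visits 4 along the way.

58

Shortest 2→4: 2 → 4 = 25
Shortest 4→3: 4 → 6 → 3 = 33
Total via 4: 25 + 33 = 58.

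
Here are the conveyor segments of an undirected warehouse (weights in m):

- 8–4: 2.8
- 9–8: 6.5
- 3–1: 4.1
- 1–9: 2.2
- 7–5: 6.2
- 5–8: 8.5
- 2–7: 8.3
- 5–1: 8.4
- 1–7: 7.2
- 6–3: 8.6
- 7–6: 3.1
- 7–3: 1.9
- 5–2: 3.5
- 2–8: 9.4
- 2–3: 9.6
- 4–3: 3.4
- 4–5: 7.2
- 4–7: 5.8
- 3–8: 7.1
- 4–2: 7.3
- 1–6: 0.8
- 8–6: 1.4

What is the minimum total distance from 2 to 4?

7.3 m

Enumerating some paths:
2–5–4: 3.5+7.2 = 10.7
2–4: 7.3 = 7.3
The minimum is 7.3 m via 2–4.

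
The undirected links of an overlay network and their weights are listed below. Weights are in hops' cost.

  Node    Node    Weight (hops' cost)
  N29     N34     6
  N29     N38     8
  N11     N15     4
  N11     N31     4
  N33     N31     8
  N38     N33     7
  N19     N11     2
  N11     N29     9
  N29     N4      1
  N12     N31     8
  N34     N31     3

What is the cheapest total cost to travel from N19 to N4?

Running Dijkstra from N19:
N19: 0
N11: 2  (via N19)
N31: 6  (via N11)
N15: 6  (via N11)
N34: 9  (via N31)
N29: 11  (via N11)
N4: 12  (via N29)
Shortest route: N19–N11–N29–N4 = 12 hops' cost.

12 hops' cost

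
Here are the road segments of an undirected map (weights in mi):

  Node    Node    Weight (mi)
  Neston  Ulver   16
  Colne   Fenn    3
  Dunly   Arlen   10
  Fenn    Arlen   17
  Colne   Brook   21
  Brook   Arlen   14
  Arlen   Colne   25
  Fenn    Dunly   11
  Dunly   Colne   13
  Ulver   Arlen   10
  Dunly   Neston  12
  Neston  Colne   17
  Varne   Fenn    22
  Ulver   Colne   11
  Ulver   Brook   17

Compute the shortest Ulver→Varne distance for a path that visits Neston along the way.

58 mi

Shortest Ulver→Neston: Ulver → Neston = 16
Best Neston to Varne: Neston → Colne → Fenn → Varne costing 42
Total via Neston: 16 + 42 = 58 mi.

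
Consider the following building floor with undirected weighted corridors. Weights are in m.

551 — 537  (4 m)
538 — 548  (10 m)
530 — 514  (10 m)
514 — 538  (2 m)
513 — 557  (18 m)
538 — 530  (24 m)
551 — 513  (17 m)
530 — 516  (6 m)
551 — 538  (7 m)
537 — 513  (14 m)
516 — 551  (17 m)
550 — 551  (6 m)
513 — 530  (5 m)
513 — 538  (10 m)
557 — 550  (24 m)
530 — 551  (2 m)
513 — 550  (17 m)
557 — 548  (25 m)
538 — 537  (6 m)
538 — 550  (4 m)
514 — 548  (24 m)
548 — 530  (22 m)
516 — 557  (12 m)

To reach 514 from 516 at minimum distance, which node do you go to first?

530

Compare a few routes:
516 → 530 → 551 → 538 → 514: 6+2+7+2 = 17
516 → 530 → 551 → 550 → 538 → 514: 6+2+6+4+2 = 20
516 → 530 → 514: 6+10 = 16
The minimum is 16 m via 516 → 530 → 514.
So from 516 the first move is to 530.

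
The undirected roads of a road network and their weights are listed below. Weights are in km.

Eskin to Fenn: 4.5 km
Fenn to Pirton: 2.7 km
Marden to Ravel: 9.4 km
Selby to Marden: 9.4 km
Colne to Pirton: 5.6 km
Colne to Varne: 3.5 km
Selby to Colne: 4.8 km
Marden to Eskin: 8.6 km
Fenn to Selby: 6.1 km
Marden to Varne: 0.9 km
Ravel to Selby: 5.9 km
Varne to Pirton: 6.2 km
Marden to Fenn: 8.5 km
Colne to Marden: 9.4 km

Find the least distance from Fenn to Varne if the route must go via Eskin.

14 km

Shortest Fenn→Eskin: Fenn → Eskin = 4.5
Best Eskin to Varne: Eskin → Marden → Varne costing 9.5
Total via Eskin: 4.5 + 9.5 = 14 km.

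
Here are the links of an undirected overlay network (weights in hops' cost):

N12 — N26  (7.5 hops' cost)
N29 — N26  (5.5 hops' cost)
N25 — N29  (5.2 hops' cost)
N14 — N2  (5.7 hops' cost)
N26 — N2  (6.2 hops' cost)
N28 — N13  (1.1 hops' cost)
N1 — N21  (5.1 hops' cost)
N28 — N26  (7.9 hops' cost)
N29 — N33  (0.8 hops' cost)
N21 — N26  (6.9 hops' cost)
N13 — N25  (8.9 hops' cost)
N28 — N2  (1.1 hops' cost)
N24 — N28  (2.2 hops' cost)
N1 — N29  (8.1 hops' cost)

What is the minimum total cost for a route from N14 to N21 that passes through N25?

Shortest N14→N25: N14 → N2 → N28 → N13 → N25 = 16.8
Best N25 to N21: N25 → N29 → N26 → N21 costing 17.6
Total via N25: 16.8 + 17.6 = 34.4 hops' cost.

34.4 hops' cost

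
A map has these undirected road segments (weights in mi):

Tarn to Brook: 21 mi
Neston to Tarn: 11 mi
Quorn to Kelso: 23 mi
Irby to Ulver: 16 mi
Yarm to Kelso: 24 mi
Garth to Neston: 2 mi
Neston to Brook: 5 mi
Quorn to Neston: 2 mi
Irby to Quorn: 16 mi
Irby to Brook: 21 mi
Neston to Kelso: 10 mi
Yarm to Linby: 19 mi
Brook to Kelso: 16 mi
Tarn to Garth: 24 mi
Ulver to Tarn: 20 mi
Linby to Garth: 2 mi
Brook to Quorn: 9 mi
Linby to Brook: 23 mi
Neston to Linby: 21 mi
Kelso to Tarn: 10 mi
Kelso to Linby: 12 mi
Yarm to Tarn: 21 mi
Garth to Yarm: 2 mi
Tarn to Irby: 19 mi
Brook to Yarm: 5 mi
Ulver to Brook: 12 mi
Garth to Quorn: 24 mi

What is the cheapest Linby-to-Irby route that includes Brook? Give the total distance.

Shortest Linby→Brook: Linby → Garth → Neston → Brook = 9
Best Brook to Irby: Brook → Irby costing 21
Total via Brook: 9 + 21 = 30 mi.

30 mi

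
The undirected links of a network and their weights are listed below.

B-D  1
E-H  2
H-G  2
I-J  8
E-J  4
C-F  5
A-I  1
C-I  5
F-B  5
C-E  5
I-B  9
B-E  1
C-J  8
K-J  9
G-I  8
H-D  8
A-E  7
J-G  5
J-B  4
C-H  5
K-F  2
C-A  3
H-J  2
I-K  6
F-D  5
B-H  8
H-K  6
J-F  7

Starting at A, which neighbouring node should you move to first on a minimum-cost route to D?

Compare a few routes:
A - C - E - B - D: 3+5+1+1 = 10
A - E - B - D: 7+1+1 = 9
The minimum is 9 via A - E - B - D.
So from A the first move is to E.

E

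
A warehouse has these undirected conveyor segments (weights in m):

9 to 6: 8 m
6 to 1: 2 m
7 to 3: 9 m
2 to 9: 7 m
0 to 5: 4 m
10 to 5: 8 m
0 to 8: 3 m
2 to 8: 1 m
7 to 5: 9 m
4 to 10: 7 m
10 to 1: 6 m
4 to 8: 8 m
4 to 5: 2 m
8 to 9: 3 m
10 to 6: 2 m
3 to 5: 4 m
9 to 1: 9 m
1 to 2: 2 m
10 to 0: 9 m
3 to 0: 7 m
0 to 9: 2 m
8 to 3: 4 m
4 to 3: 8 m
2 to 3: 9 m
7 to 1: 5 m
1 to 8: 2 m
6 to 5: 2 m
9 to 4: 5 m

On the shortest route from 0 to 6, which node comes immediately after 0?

Enumerating some paths:
0 → 5 → 6: 4+2 = 6
0 → 8 → 1 → 6: 3+2+2 = 7
Cheapest is 0 → 5 → 6 at 6 m.
So from 0 the first move is to 5.

5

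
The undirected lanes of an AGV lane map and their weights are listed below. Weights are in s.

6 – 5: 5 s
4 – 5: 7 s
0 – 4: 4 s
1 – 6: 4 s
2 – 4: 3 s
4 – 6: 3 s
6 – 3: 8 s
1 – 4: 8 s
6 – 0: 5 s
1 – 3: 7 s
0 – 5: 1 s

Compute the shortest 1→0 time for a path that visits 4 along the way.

11 s

Best 1 to 4: 1–6–4 costing 7
Best 4 to 0: 4–0 costing 4
Total via 4: 7 + 4 = 11 s.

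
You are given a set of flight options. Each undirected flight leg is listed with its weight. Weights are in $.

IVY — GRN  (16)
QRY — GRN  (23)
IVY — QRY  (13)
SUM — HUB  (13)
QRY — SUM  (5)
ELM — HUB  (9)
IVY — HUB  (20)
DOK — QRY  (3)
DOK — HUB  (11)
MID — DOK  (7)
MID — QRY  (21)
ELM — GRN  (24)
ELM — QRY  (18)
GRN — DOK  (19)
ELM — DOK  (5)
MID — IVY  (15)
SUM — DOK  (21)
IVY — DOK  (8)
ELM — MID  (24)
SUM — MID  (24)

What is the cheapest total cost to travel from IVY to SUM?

$16

Enumerating some paths:
IVY–QRY–SUM: 13+5 = 18
IVY–DOK–SUM: 8+21 = 29
IVY–DOK–QRY–SUM: 8+3+5 = 16
Cheapest is IVY–DOK–QRY–SUM at $16.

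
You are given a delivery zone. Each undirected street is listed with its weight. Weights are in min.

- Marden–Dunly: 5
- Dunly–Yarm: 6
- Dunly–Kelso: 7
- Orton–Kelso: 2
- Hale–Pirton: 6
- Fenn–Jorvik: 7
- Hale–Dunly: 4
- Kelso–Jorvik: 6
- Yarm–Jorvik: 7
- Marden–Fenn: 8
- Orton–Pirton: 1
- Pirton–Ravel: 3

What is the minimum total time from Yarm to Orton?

15 min

Running Dijkstra from Yarm:
Yarm: 0
Dunly: 6  (via Yarm)
Jorvik: 7  (via Yarm)
Hale: 10  (via Dunly)
Marden: 11  (via Dunly)
Kelso: 13  (via Dunly)
Fenn: 14  (via Jorvik)
Orton: 15  (via Kelso)
Shortest route: Yarm–Dunly–Kelso–Orton = 15 min.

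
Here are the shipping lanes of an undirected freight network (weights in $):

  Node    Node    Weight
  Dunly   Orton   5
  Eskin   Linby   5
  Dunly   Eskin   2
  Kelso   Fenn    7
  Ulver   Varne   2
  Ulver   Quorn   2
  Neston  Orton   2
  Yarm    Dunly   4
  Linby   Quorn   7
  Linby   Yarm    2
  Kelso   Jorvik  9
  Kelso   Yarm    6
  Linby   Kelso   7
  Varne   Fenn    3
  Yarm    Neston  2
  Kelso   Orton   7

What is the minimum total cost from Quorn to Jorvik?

$23

Shortest distances from Quorn:
Quorn: 0
Ulver: 2  (via Quorn)
Varne: 4  (via Ulver)
Linby: 7  (via Quorn)
Fenn: 7  (via Varne)
Yarm: 9  (via Linby)
Neston: 11  (via Yarm)
Eskin: 12  (via Linby)
Dunly: 13  (via Yarm)
Orton: 13  (via Neston)
Kelso: 14  (via Linby)
Jorvik: 23  (via Kelso)
Shortest route: Quorn–Linby–Kelso–Jorvik = $23.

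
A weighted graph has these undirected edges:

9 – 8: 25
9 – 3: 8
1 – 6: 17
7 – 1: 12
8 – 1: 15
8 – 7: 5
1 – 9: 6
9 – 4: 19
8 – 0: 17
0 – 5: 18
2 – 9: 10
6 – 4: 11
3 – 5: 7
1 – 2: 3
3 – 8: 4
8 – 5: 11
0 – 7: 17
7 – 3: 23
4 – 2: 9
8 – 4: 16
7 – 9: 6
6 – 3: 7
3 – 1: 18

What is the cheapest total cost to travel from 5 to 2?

24

Enumerating some paths:
5 - 3 - 9 - 1 - 2: 7+8+6+3 = 24
5 - 3 - 9 - 2: 7+8+10 = 25
5 - 3 - 1 - 2: 7+18+3 = 28
The minimum is 24 via 5 - 3 - 9 - 1 - 2.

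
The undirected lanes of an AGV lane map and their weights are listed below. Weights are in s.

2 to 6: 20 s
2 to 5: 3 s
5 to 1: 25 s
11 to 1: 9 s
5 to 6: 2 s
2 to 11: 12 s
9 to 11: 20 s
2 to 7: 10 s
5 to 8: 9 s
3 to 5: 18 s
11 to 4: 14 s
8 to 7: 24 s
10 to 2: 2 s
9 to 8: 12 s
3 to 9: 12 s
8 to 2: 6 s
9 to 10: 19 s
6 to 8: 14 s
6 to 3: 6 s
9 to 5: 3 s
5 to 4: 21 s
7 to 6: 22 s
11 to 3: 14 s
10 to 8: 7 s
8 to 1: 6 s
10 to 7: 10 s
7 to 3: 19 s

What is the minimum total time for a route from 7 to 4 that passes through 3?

47 s

Shortest 7→3: 7–3 = 19
Shortest 3→4: 3–11–4 = 28
Total via 3: 19 + 28 = 47 s.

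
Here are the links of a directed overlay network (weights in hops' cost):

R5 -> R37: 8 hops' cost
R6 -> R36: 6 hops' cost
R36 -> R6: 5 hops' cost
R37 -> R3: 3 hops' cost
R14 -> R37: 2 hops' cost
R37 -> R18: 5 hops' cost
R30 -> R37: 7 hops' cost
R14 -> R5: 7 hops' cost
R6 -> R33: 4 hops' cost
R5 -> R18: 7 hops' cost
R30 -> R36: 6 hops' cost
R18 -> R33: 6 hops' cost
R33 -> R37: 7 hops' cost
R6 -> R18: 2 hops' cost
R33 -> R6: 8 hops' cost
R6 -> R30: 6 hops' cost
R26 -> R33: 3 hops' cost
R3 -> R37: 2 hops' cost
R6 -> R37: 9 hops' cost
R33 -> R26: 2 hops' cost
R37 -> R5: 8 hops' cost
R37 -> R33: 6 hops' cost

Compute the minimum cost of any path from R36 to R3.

Enumerating some paths:
R36–R6–R18–R33–R37–R3: 5+2+6+7+3 = 23
R36–R6–R30–R37–R3: 5+6+7+3 = 21
R36–R6–R37–R3: 5+9+3 = 17
R36–R6–R33–R37–R3: 5+4+7+3 = 19
Cheapest is R36–R6–R37–R3 at 17 hops' cost.

17 hops' cost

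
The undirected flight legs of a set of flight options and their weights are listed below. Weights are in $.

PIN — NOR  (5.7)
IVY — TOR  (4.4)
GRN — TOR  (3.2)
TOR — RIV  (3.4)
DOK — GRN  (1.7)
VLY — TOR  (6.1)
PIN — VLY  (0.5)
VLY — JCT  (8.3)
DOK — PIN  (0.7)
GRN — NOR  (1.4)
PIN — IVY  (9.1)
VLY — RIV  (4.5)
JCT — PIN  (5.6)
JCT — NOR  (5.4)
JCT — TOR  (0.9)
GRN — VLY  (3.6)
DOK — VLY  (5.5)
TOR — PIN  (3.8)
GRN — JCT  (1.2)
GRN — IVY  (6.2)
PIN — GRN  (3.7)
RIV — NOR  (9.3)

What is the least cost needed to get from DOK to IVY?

Enumerating some paths:
DOK - GRN - IVY: 1.7+6.2 = 7.9
DOK - GRN - JCT - TOR - IVY: 1.7+1.2+0.9+4.4 = 8.2
DOK - GRN - TOR - IVY: 1.7+3.2+4.4 = 9.3
DOK - PIN - TOR - IVY: 0.7+3.8+4.4 = 8.9
Cheapest is DOK - GRN - IVY at $7.9.

$7.9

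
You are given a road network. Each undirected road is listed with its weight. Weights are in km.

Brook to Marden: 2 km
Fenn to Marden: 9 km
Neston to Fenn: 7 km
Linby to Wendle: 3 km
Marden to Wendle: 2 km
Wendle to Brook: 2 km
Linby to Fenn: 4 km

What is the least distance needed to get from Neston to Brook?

Settle nodes by increasing distance from Neston:
Neston: 0
Fenn: 7  (via Neston)
Linby: 11  (via Fenn)
Wendle: 14  (via Linby)
Marden: 16  (via Fenn)
Brook: 16  (via Wendle)
Shortest route: Neston → Fenn → Linby → Wendle → Brook = 16 km.

16 km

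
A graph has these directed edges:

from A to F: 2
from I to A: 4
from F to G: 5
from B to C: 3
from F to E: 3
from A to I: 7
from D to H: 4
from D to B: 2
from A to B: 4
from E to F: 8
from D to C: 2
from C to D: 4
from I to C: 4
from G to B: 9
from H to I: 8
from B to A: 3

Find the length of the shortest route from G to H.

20

Settle nodes by increasing distance from G:
G: 0
B: 9  (via G)
A: 12  (via B)
C: 12  (via B)
F: 14  (via A)
D: 16  (via C)
E: 17  (via F)
I: 19  (via A)
H: 20  (via D)
Shortest route: G–B–C–D–H = 20.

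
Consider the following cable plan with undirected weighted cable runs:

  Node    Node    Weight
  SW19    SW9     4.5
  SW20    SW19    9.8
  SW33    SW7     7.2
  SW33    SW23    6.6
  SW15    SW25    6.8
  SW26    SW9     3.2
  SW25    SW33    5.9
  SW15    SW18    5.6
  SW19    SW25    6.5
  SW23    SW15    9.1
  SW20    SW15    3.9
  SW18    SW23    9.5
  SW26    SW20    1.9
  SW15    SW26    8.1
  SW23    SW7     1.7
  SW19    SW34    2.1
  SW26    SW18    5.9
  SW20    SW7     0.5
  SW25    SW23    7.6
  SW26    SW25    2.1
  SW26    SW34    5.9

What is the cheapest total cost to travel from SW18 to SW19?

Candidate routes:
SW18 - SW26 - SW9 - SW19: 5.9+3.2+4.5 = 13.6
SW18 - SW26 - SW34 - SW19: 5.9+5.9+2.1 = 13.9
Cheapest is SW18 - SW26 - SW9 - SW19 at 13.6.

13.6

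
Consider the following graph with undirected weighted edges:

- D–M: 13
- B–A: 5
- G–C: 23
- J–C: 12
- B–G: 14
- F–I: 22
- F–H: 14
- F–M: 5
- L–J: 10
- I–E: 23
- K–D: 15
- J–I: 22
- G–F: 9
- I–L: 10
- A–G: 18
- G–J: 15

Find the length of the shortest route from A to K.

60

Settle nodes by increasing distance from A:
A: 0
B: 5  (via A)
G: 18  (via A)
F: 27  (via G)
M: 32  (via F)
J: 33  (via G)
C: 41  (via G)
H: 41  (via F)
L: 43  (via J)
D: 45  (via M)
I: 49  (via F)
K: 60  (via D)
Shortest route: A–G–F–M–D–K = 60.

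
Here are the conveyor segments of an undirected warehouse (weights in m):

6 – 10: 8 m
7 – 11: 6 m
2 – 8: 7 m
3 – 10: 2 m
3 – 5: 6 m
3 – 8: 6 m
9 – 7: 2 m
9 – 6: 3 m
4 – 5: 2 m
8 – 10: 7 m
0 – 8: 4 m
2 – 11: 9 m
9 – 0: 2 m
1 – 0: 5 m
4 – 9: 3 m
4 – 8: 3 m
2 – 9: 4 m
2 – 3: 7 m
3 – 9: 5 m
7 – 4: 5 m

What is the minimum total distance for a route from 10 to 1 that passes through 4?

Shortest 10→4: 10–8–4 = 10
Best 4 to 1: 4–9–0–1 costing 10
Total via 4: 10 + 10 = 20 m.

20 m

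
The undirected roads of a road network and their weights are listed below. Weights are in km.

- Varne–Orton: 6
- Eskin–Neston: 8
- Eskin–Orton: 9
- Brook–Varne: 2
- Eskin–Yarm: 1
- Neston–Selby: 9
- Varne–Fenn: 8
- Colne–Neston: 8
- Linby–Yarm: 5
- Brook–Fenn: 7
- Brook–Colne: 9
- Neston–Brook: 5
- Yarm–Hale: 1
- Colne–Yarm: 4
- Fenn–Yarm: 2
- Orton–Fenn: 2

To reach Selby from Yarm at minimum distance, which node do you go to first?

Enumerating some paths:
Yarm - Fenn - Varne - Brook - Neston - Selby: 2+8+2+5+9 = 26
Yarm - Eskin - Neston - Selby: 1+8+9 = 18
Yarm - Colne - Neston - Selby: 4+8+9 = 21
Yarm - Fenn - Brook - Neston - Selby: 2+7+5+9 = 23
Cheapest is Yarm - Eskin - Neston - Selby at 18 km.
So from Yarm the first move is to Eskin.

Eskin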